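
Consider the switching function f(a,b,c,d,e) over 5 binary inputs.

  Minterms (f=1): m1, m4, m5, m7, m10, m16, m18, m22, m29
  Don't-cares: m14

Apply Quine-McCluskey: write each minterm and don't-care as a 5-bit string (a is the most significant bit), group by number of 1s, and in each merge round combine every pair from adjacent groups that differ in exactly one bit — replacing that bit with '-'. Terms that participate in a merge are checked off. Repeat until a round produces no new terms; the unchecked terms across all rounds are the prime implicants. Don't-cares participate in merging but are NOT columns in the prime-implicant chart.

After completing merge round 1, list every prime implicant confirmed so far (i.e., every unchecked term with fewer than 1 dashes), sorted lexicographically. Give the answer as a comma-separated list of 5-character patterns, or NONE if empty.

11101

Round 0: 00001✓ 00100✓ 00101✓ 00111✓ 01010✓ 01110✓ 10000✓ 10010✓ 10110✓ 11101
Round 1: 00-01 001-1 0010- 01-10 10-10 100-0
PIs = {00-01, 001-1, 0010-, 01-10, 10-10, 100-0, 11101}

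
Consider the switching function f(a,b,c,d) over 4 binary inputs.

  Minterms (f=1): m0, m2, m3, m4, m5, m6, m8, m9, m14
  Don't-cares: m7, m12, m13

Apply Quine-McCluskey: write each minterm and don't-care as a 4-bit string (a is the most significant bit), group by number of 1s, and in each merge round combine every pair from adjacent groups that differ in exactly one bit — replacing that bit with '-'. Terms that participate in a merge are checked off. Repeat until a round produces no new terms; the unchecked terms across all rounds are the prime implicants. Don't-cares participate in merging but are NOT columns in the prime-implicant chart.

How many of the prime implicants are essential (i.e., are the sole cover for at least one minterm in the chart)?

Round 0: 0000✓ 0010✓ 0011✓ 0100✓ 0101✓ 0110✓ 0111✓ 1000✓ 1001✓ 1100✓ 1101✓ 1110✓
Round 1: -000✓ -100✓ -101✓ -110✓ 0-00✓ 0-10✓ 0-11✓ 00-0✓ 001-✓ 01-0✓ 01-1✓ 010-✓ 011-✓ 1-00✓ 1-01✓ 100-✓ 11-0✓ 110-✓
Round 2: --00 -1-0 -10- 0--0 0-1- 01-- 1-0-
PIs = {--00, -1-0, -10-, 0--0, 0-1-, 01--, 1-0-}
Coverage chart:
  m0: --00,0--0
  m2: 0--0,0-1-
  m3: 0-1- ←essential
  m4: --00,-1-0,-10-,0--0,01--
  m5: -10-,01--
  m6: -1-0,0--0,0-1-,01--
  m8: --00,1-0-
  m9: 1-0- ←essential
  m14: -1-0 ←essential
Essential: -1-0, 0-1-, 1-0-

3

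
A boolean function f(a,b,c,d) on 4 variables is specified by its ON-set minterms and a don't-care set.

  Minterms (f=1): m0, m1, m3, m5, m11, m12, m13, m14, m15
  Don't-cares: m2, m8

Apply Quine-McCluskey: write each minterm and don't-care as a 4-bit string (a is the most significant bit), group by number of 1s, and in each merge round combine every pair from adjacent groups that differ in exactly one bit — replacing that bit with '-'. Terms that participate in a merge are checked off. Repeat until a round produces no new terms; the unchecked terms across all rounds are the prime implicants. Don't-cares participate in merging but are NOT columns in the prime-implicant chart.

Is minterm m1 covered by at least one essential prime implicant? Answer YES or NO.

NO

Round 0: 0000✓ 0001✓ 0010✓ 0011✓ 0101✓ 1000✓ 1011✓ 1100✓ 1101✓ 1110✓ 1111✓
Round 1: -000 -011 -101 0-01 00-0✓ 00-1✓ 000-✓ 001-✓ 1-00 1-11 11-0✓ 11-1✓ 110-✓ 111-✓
Round 2: 00-- 11--
PIs = {-000, -011, -101, 0-01, 00--, 1-00, 1-11, 11--}
Coverage chart:
  m0: -000,00--
  m1: 0-01,00--
  m3: -011,00--
  m5: -101,0-01
  m11: -011,1-11
  m12: 1-00,11--
  m13: -101,11--
  m14: 11-- ←essential
  m15: 1-11,11--
Essential: 11--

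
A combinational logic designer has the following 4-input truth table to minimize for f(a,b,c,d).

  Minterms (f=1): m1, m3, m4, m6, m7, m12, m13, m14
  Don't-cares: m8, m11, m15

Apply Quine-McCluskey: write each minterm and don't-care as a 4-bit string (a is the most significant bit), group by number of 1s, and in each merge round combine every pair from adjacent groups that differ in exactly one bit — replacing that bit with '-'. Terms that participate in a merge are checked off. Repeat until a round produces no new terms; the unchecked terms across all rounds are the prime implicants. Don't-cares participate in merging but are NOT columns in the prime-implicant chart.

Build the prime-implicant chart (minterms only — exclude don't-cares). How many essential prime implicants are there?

Round 0: 0001✓ 0011✓ 0100✓ 0110✓ 0111✓ 1000✓ 1011✓ 1100✓ 1101✓ 1110✓ 1111✓
Round 1: -011✓ -100✓ -110✓ -111✓ 0-11✓ 00-1 01-0✓ 011-✓ 1-00 1-11✓ 11-0✓ 11-1✓ 110-✓ 111-✓
Round 2: --11 -1-0 -11- 11--
PIs = {--11, -1-0, -11-, 00-1, 1-00, 11--}
Coverage chart:
  m1: 00-1 ←essential
  m3: --11,00-1
  m4: -1-0 ←essential
  m6: -1-0,-11-
  m7: --11,-11-
  m12: -1-0,1-00,11--
  m13: 11-- ←essential
  m14: -1-0,-11-,11--
Essential: -1-0, 00-1, 11--

3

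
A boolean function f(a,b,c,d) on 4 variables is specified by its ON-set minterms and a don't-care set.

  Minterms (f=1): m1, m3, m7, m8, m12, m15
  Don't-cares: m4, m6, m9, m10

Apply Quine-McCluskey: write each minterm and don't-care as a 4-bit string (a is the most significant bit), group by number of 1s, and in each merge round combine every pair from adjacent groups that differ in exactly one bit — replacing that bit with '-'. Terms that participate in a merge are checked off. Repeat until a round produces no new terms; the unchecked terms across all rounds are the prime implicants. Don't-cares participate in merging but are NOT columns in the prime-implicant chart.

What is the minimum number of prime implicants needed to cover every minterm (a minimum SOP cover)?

3

Round 0: 0001✓ 0011✓ 0100✓ 0110✓ 0111✓ 1000✓ 1001✓ 1010✓ 1100✓ 1111✓
Round 1: -001 -100 -111 0-11 00-1 01-0 011- 1-00 10-0 100-
PIs = {-001, -100, -111, 0-11, 00-1, 01-0, 011-, 1-00, 10-0, 100-}
Coverage chart:
  m1: -001,00-1
  m3: 0-11,00-1
  m7: -111,0-11,011-
  m8: 1-00,10-0,100-
  m12: -100,1-00
  m15: -111 ←essential
Essential: -111
Petrick residual → 00-1, 1-00
Min cover (3 terms): bcd + a'b'd + ac'd'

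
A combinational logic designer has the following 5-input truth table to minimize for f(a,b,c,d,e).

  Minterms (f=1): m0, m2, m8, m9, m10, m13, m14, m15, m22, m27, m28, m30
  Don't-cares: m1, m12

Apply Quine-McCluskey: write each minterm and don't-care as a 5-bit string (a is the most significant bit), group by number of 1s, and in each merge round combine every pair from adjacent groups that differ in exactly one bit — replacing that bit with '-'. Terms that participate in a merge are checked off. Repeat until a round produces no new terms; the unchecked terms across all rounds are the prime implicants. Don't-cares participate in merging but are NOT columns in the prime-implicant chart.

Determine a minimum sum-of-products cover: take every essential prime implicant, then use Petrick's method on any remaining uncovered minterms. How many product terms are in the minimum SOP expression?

[col 0] 00000*, 00001*, 00010*, 01000*, 01001*, 01010*, 01100*, 01101*, 01110*, 01111*, 10110*, 11011, 11100*, 11110*
[col 1] -1100*, -1110*, 0-000*, 0-001*, 0-010*, 000-0*, 0000-*, 01-00*, 01-01*, 01-10*, 010-0*, 0100-*, 011-0*, 011-1*, 0110-*, 0111-*, 1-110, 111-0*
[col 2] -11-0, 0-0-0, 0-00-, 01--0, 01-0-, 011--
Prime implicants: -11-0, 0-0-0, 0-00-, 01--0, 01-0-, 011--, 1-110, 11011
PI chart (minterm → PIs covering it):
  0 | 0-0-0,0-00-
  2 | 0-0-0  (sole → essential)
  8 | 0-0-0,0-00-,01--0,01-0-
  9 | 0-00-,01-0-
  10 | 0-0-0,01--0
  13 | 01-0-,011--
  14 | -11-0,01--0,011--
  15 | 011--  (sole → essential)
  22 | 1-110  (sole → essential)
  27 | 11011  (sole → essential)
  28 | -11-0  (sole → essential)
  30 | -11-0,1-110
Essential prime implicants: -11-0, 0-0-0, 011--, 1-110, 11011
Petrick residual → 0-00-
Minimum SOP uses 6 PIs: bce' + a'c'e' + a'c'd' + a'bc + acde' + abc'de

6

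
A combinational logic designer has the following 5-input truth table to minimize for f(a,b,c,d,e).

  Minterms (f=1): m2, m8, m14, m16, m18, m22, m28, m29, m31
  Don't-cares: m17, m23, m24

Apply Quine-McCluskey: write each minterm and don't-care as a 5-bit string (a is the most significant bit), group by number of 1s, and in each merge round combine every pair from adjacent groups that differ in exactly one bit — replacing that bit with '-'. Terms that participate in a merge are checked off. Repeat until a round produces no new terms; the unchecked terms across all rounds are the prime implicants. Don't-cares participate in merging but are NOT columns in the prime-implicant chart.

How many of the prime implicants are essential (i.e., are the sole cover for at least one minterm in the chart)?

3

size-2^0 implicants → 00010(✓)  01000(✓)  01110  10000(✓)  10001(✓)  10010(✓)  10110(✓)  10111(✓)  11000(✓)  11100(✓)  11101(✓)  11111(✓)
size-2^1 implicants → -0010  -1000  1-000  1-111  10-10  100-0  1000-  1011-  11-00  111-1  1110-
Unchecked terms (primes): -0010, -1000, 01110, 1-000, 1-111, 10-10, 100-0, 1000-, 1011-, 11-00, 111-1, 1110-
Minterm coverage:
  m2 ⊆ -0010 [E]
  m8 ⊆ -1000 [E]
  m14 ⊆ 01110 [E]
  m16 ⊆ 1-000,100-0,1000-
  m18 ⊆ -0010,10-10,100-0
  m22 ⊆ 10-10,1011-
  m28 ⊆ 11-00,1110-
  m29 ⊆ 111-1,1110-
  m31 ⊆ 1-111,111-1
E = {-0010, -1000, 01110}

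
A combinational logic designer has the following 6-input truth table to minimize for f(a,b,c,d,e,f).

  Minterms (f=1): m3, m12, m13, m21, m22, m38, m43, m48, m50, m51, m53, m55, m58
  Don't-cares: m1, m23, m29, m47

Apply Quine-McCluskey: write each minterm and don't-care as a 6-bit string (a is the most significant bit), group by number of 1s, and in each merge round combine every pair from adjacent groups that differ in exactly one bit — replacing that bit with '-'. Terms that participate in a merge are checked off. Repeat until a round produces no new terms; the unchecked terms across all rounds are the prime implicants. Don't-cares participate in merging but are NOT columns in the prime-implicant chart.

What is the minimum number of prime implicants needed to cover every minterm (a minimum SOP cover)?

[col 0] 000001*, 000011*, 001100*, 001101*, 010101*, 010110*, 010111*, 011101*, 100110, 101011*, 101111*, 110000*, 110010*, 110011*, 110101*, 110111*, 111010*
[col 1] -10101*, -10111*, 0-1101, 0000-1, 00110-, 01-101, 0101-1*, 01011-, 101-11, 11-010, 110-11, 1100-0, 11001-, 1101-1*
[col 2] -101-1
Prime implicants: -101-1, 0-1101, 0000-1, 00110-, 01-101, 01011-, 100110, 101-11, 11-010, 110-11, 1100-0, 11001-
PI chart (minterm → PIs covering it):
  3 | 0000-1  (sole → essential)
  12 | 00110-  (sole → essential)
  13 | 0-1101,00110-
  21 | -101-1,01-101
  22 | 01011-  (sole → essential)
  38 | 100110  (sole → essential)
  43 | 101-11  (sole → essential)
  48 | 1100-0  (sole → essential)
  50 | 11-010,1100-0,11001-
  51 | 110-11,11001-
  53 | -101-1  (sole → essential)
  55 | -101-1,110-11
  58 | 11-010  (sole → essential)
Essential prime implicants: -101-1, 0000-1, 00110-, 01011-, 100110, 101-11, 11-010, 1100-0
Petrick residual → 110-11
Minimum SOP uses 9 PIs: bc'df + a'b'c'd'f + a'b'cde' + a'bc'de + ab'c'def' + ab'cef + abd'ef' + abc'ef + abc'd'f'

9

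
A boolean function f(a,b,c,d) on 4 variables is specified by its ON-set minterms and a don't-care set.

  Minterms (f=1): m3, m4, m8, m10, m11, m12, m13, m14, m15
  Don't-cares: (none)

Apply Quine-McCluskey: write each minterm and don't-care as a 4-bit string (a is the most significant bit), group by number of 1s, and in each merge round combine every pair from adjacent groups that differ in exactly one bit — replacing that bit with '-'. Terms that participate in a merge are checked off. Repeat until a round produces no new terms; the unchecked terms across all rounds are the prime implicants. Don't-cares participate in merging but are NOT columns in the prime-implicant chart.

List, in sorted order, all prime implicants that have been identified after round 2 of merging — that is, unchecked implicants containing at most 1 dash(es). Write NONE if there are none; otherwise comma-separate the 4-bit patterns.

-011, -100

size-2^0 implicants → 0011(✓)  0100(✓)  1000(✓)  1010(✓)  1011(✓)  1100(✓)  1101(✓)  1110(✓)  1111(✓)
size-2^1 implicants → -011  -100  1-00(✓)  1-10(✓)  1-11(✓)  10-0(✓)  101-(✓)  11-0(✓)  11-1(✓)  110-(✓)  111-(✓)
size-2^2 implicants → 1--0  1-1-  11--
Unchecked terms (primes): -011, -100, 1--0, 1-1-, 11--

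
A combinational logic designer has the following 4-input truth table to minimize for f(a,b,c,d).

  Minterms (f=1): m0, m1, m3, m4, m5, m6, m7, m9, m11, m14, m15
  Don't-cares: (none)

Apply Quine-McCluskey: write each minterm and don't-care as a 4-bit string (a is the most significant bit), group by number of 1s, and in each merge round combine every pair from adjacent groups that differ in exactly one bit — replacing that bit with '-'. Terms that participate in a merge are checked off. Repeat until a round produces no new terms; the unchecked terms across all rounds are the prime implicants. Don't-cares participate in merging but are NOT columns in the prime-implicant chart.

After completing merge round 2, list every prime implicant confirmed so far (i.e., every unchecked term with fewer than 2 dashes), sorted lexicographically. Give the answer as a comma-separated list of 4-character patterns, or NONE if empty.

NONE

size-2^0 implicants → 0000(✓)  0001(✓)  0011(✓)  0100(✓)  0101(✓)  0110(✓)  0111(✓)  1001(✓)  1011(✓)  1110(✓)  1111(✓)
size-2^1 implicants → -001(✓)  -011(✓)  -110(✓)  -111(✓)  0-00(✓)  0-01(✓)  0-11(✓)  00-1(✓)  000-(✓)  01-0(✓)  01-1(✓)  010-(✓)  011-(✓)  1-11(✓)  10-1(✓)  111-(✓)
size-2^2 implicants → --11  -0-1  -11-  0--1  0-0-  01--
Unchecked terms (primes): --11, -0-1, -11-, 0--1, 0-0-, 01--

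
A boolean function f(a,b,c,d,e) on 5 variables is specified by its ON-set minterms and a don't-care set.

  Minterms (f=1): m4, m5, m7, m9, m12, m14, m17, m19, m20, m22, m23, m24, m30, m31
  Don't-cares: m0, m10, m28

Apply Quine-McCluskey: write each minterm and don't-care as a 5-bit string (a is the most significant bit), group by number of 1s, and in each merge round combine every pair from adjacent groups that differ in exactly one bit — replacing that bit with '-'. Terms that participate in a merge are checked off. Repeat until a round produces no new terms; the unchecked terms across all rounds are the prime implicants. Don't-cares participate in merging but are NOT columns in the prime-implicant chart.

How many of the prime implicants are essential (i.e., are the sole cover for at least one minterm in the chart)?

4

size-2^0 implicants → 00000(✓)  00100(✓)  00101(✓)  00111(✓)  01001  01010(✓)  01100(✓)  01110(✓)  10001(✓)  10011(✓)  10100(✓)  10110(✓)  10111(✓)  11000(✓)  11100(✓)  11110(✓)  11111(✓)
size-2^1 implicants → -0100(✓)  -0111  -1100(✓)  -1110(✓)  0-100(✓)  00-00  001-1  0010-  01-10  011-0(✓)  1-100(✓)  1-110(✓)  1-111(✓)  10-11  100-1  101-0(✓)  1011-(✓)  11-00  111-0(✓)  1111-(✓)
size-2^2 implicants → --100  -11-0  1-1-0  1-11-
Unchecked terms (primes): --100, -0111, -11-0, 00-00, 001-1, 0010-, 01-10, 01001, 1-1-0, 1-11-, 10-11, 100-1, 11-00
Minterm coverage:
  m4 ⊆ --100,00-00,0010-
  m5 ⊆ 001-1,0010-
  m7 ⊆ -0111,001-1
  m9 ⊆ 01001 [E]
  m12 ⊆ --100,-11-0
  m14 ⊆ -11-0,01-10
  m17 ⊆ 100-1 [E]
  m19 ⊆ 10-11,100-1
  m20 ⊆ --100,1-1-0
  m22 ⊆ 1-1-0,1-11-
  m23 ⊆ -0111,1-11-,10-11
  m24 ⊆ 11-00 [E]
  m30 ⊆ -11-0,1-1-0,1-11-
  m31 ⊆ 1-11- [E]
E = {01001, 1-11-, 100-1, 11-00}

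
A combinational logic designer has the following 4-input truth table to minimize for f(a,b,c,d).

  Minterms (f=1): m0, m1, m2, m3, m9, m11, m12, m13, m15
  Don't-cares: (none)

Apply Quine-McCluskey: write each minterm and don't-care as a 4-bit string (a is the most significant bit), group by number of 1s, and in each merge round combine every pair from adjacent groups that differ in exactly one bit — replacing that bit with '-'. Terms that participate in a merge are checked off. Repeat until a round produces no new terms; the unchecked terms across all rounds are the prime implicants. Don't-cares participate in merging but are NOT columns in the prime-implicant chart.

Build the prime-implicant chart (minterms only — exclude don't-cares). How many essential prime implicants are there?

3

Round 0: 0000✓ 0001✓ 0010✓ 0011✓ 1001✓ 1011✓ 1100✓ 1101✓ 1111✓
Round 1: -001✓ -011✓ 00-0✓ 00-1✓ 000-✓ 001-✓ 1-01✓ 1-11✓ 10-1✓ 11-1✓ 110-
Round 2: -0-1 00-- 1--1
PIs = {-0-1, 00--, 1--1, 110-}
Coverage chart:
  m0: 00-- ←essential
  m1: -0-1,00--
  m2: 00-- ←essential
  m3: -0-1,00--
  m9: -0-1,1--1
  m11: -0-1,1--1
  m12: 110- ←essential
  m13: 1--1,110-
  m15: 1--1 ←essential
Essential: 00--, 1--1, 110-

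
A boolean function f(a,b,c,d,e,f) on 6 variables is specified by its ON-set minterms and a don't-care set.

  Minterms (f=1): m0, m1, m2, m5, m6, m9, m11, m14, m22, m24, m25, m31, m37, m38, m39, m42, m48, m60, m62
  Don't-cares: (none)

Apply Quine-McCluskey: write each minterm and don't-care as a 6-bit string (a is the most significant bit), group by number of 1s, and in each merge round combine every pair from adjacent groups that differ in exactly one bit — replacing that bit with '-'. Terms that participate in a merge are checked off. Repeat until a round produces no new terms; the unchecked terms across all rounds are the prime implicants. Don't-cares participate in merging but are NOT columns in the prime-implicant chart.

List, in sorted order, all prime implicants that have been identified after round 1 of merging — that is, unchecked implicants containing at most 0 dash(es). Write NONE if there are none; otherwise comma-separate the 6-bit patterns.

011111, 101010, 110000

Round 0: 000000✓ 000001✓ 000010✓ 000101✓ 000110✓ 001001✓ 001011✓ 001110✓ 010110✓ 011000✓ 011001✓ 011111 100101✓ 100110✓ 100111✓ 101010 110000 111100✓ 111110✓
Round 1: -00101 -00110 0-0110 0-1001 00-001 00-110 000-01 000-10 0000-0 00000- 0010-1 01100- 1001-1 10011- 1111-0
PIs = {-00101, -00110, 0-0110, 0-1001, 00-001, 00-110, 000-01, 000-10, 0000-0, 00000-, 0010-1, 01100-, 011111, 1001-1, 10011-, 101010, 110000, 1111-0}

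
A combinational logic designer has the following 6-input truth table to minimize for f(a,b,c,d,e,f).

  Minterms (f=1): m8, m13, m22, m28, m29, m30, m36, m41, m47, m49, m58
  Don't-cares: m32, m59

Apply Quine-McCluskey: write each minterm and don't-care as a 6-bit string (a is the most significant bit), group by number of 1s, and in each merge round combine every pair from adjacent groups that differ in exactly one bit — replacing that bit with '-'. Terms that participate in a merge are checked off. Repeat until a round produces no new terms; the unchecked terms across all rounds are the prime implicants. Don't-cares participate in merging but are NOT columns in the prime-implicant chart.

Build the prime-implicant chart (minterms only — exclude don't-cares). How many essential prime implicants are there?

8

size-2^0 implicants → 001000  001101(✓)  010110(✓)  011100(✓)  011101(✓)  011110(✓)  100000(✓)  100100(✓)  101001  101111  110001  111010(✓)  111011(✓)
size-2^1 implicants → 0-1101  01-110  0111-0  01110-  100-00  11101-
Unchecked terms (primes): 0-1101, 001000, 01-110, 0111-0, 01110-, 100-00, 101001, 101111, 110001, 11101-
Minterm coverage:
  m8 ⊆ 001000 [E]
  m13 ⊆ 0-1101 [E]
  m22 ⊆ 01-110 [E]
  m28 ⊆ 0111-0,01110-
  m29 ⊆ 0-1101,01110-
  m30 ⊆ 01-110,0111-0
  m36 ⊆ 100-00 [E]
  m41 ⊆ 101001 [E]
  m47 ⊆ 101111 [E]
  m49 ⊆ 110001 [E]
  m58 ⊆ 11101- [E]
E = {0-1101, 001000, 01-110, 100-00, 101001, 101111, 110001, 11101-}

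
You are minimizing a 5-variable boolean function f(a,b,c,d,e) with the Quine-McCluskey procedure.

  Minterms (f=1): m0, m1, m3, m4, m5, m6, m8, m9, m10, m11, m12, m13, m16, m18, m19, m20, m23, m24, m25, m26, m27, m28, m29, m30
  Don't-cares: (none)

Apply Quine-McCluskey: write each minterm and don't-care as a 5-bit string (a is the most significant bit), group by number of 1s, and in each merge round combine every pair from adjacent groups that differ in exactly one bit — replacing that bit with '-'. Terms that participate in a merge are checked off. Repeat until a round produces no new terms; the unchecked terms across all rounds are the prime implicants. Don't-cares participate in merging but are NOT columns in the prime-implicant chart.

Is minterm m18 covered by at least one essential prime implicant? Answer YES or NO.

NO

[col 0] 00000*, 00001*, 00011*, 00100*, 00101*, 00110*, 01000*, 01001*, 01010*, 01011*, 01100*, 01101*, 10000*, 10010*, 10011*, 10100*, 10111*, 11000*, 11001*, 11010*, 11011*, 11100*, 11101*, 11110*
[col 1] -0000*, -0011*, -0100*, -1000*, -1001*, -1010*, -1011*, -1100*, -1101*, 0-000*, 0-001*, 0-011*, 0-100*, 0-101*, 00-00*, 00-01*, 000-1*, 0000-*, 001-0, 0010-*, 01-00*, 01-01*, 010-0*, 010-1*, 0100-*, 0101-*, 0110-*, 1-000*, 1-010*, 1-011*, 1-100*, 10-00*, 10-11, 100-0*, 1001-*, 11-00*, 11-01*, 11-10*, 110-0*, 110-1*, 1100-*, 1101-*, 111-0*, 1110-*
[col 2] --000*, --011, --100*, -0-00*, -1-00*, -1-01*, -10-0*, -10-1*, -100-*, -101-*, -110-*, 0--00*, 0--01*, 0-0-1, 0-00-*, 0-10-*, 00-0-*, 01-0-*, 010--*, 1--00*, 1-0-0, 1-01-, 11--0, 11-0-*, 110--*
[col 3] ---00, -1-0-, -10--, 0--0-
Prime implicants: ---00, --011, -1-0-, -10--, 0--0-, 0-0-1, 001-0, 1-0-0, 1-01-, 10-11, 11--0
PI chart (minterm → PIs covering it):
  0 | ---00,0--0-
  1 | 0--0-,0-0-1
  3 | --011,0-0-1
  4 | ---00,0--0-,001-0
  5 | 0--0-  (sole → essential)
  6 | 001-0  (sole → essential)
  8 | ---00,-1-0-,-10--,0--0-
  9 | -1-0-,-10--,0--0-,0-0-1
  10 | -10--  (sole → essential)
  11 | --011,-10--,0-0-1
  12 | ---00,-1-0-,0--0-
  13 | -1-0-,0--0-
  16 | ---00,1-0-0
  18 | 1-0-0,1-01-
  19 | --011,1-01-,10-11
  20 | ---00  (sole → essential)
  23 | 10-11  (sole → essential)
  24 | ---00,-1-0-,-10--,1-0-0,11--0
  25 | -1-0-,-10--
  26 | -10--,1-0-0,1-01-,11--0
  27 | --011,-10--,1-01-
  28 | ---00,-1-0-,11--0
  29 | -1-0-  (sole → essential)
  30 | 11--0  (sole → essential)
Essential prime implicants: ---00, -1-0-, -10--, 0--0-, 001-0, 10-11, 11--0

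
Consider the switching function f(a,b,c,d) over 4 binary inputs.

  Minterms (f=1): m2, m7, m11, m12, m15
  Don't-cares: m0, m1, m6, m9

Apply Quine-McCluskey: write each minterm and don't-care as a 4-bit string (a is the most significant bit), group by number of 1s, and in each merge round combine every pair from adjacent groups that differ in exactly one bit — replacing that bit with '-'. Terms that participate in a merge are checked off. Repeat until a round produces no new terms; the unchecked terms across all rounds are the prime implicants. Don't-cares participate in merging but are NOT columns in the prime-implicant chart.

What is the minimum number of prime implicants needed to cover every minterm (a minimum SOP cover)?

[col 0] 0000*, 0001*, 0010*, 0110*, 0111*, 1001*, 1011*, 1100, 1111*
[col 1] -001, -111, 0-10, 00-0, 000-, 011-, 1-11, 10-1
Prime implicants: -001, -111, 0-10, 00-0, 000-, 011-, 1-11, 10-1, 1100
PI chart (minterm → PIs covering it):
  2 | 0-10,00-0
  7 | -111,011-
  11 | 1-11,10-1
  12 | 1100  (sole → essential)
  15 | -111,1-11
Essential prime implicants: 1100
Petrick residual → -111, 0-10, 1-11
Minimum SOP uses 4 PIs: bcd + a'cd' + acd + abc'd'

4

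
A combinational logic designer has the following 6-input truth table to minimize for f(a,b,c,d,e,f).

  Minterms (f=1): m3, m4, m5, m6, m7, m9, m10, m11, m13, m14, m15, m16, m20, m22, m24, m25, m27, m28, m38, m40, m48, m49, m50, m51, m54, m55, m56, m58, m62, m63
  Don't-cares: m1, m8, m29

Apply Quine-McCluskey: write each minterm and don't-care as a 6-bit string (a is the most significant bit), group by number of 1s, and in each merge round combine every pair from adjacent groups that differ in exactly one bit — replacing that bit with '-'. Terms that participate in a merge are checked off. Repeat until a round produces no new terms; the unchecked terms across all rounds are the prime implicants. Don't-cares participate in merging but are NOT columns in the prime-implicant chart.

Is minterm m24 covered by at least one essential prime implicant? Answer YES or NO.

[col 0] 000001*, 000011*, 000100*, 000101*, 000110*, 000111*, 001000*, 001001*, 001010*, 001011*, 001101*, 001110*, 001111*, 010000*, 010100*, 010110*, 011000*, 011001*, 011011*, 011100*, 011101*, 100110*, 101000*, 110000*, 110001*, 110010*, 110011*, 110110*, 110111*, 111000*, 111010*, 111110*, 111111*
[col 1] -00110*, -01000*, -10000*, -10110*, -11000*, 0-0100*, 0-0110*, 0-1000*, 0-1001*, 0-1011*, 0-1101*, 00-001*, 00-011*, 00-101*, 00-110*, 00-111*, 000-01*, 000-11*, 0000-1*, 0001-0*, 0001-1*, 00010-*, 00011-*, 001-01*, 001-10*, 001-11*, 0010-0*, 0010-1*, 00100-*, 00101-*, 0011-1*, 00111-*, 01-000*, 01-100*, 010-00*, 0101-0*, 011-00*, 011-01*, 0110-1*, 01100-*, 01110-*, 1-0110*, 1-1000*, 11-000*, 11-010*, 11-110*, 11-111*, 110-10*, 110-11*, 1100-0*, 1100-1*, 11000-*, 11001-*, 11011-*, 111-10*, 1110-0*, 11111-*
[col 2] --0110, --1000, -1-000, 0-01-0, 0-1-01, 0-10-1, 0-100-, 00--01*, 00--11*, 00-0-1*, 00-1-1*, 00-11-, 000--1*, 0001--, 001--1*, 001-1-, 0010--, 01--00, 011-0-, 11--10, 11-0-0, 11-11-, 110-1-, 1100--
[col 3] 00---1
Prime implicants: --0110, --1000, -1-000, 0-01-0, 0-1-01, 0-10-1, 0-100-, 00---1, 00-11-, 0001--, 001-1-, 0010--, 01--00, 011-0-, 11--10, 11-0-0, 11-11-, 110-1-, 1100--
PI chart (minterm → PIs covering it):
  3 | 00---1  (sole → essential)
  4 | 0-01-0,0001--
  5 | 00---1,0001--
  6 | --0110,0-01-0,00-11-,0001--
  7 | 00---1,00-11-,0001--
  9 | 0-1-01,0-10-1,0-100-,00---1,0010--
  10 | 001-1-,0010--
  11 | 0-10-1,00---1,001-1-,0010--
  13 | 0-1-01,00---1
  14 | 00-11-,001-1-
  15 | 00---1,00-11-,001-1-
  16 | -1-000,01--00
  20 | 0-01-0,01--00
  22 | --0110,0-01-0
  24 | --1000,-1-000,0-100-,01--00,011-0-
  25 | 0-1-01,0-10-1,0-100-,011-0-
  27 | 0-10-1  (sole → essential)
  28 | 01--00,011-0-
  38 | --0110  (sole → essential)
  40 | --1000  (sole → essential)
  48 | -1-000,11-0-0,1100--
  49 | 1100--  (sole → essential)
  50 | 11--10,11-0-0,110-1-,1100--
  51 | 110-1-,1100--
  54 | --0110,11--10,11-11-,110-1-
  55 | 11-11-,110-1-
  56 | --1000,-1-000,11-0-0
  58 | 11--10,11-0-0
  62 | 11--10,11-11-
  63 | 11-11-  (sole → essential)
Essential prime implicants: --0110, --1000, 0-10-1, 00---1, 11-11-, 1100--

YES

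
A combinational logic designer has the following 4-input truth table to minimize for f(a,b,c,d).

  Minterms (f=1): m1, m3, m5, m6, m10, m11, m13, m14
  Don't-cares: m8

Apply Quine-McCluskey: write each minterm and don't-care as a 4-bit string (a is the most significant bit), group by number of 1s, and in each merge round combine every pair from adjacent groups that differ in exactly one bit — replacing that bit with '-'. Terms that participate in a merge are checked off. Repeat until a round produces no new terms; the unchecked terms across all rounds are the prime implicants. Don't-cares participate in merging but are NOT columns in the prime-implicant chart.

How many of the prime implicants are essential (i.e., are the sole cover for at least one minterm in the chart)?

2

[col 0] 0001*, 0011*, 0101*, 0110*, 1000*, 1010*, 1011*, 1101*, 1110*
[col 1] -011, -101, -110, 0-01, 00-1, 1-10, 10-0, 101-
Prime implicants: -011, -101, -110, 0-01, 00-1, 1-10, 10-0, 101-
PI chart (minterm → PIs covering it):
  1 | 0-01,00-1
  3 | -011,00-1
  5 | -101,0-01
  6 | -110  (sole → essential)
  10 | 1-10,10-0,101-
  11 | -011,101-
  13 | -101  (sole → essential)
  14 | -110,1-10
Essential prime implicants: -101, -110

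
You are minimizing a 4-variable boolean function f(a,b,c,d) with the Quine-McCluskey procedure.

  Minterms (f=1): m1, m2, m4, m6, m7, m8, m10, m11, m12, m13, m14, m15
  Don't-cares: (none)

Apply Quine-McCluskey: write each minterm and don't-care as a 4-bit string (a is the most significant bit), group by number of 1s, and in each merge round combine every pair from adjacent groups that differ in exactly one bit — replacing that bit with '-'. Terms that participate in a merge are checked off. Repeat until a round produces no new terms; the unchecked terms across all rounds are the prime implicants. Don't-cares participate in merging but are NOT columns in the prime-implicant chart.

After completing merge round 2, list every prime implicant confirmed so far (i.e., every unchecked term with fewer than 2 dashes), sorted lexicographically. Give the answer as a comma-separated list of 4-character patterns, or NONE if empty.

size-2^0 implicants → 0001  0010(✓)  0100(✓)  0110(✓)  0111(✓)  1000(✓)  1010(✓)  1011(✓)  1100(✓)  1101(✓)  1110(✓)  1111(✓)
size-2^1 implicants → -010(✓)  -100(✓)  -110(✓)  -111(✓)  0-10(✓)  01-0(✓)  011-(✓)  1-00(✓)  1-10(✓)  1-11(✓)  10-0(✓)  101-(✓)  11-0(✓)  11-1(✓)  110-(✓)  111-(✓)
size-2^2 implicants → --10  -1-0  -11-  1--0  1-1-  11--
Unchecked terms (primes): --10, -1-0, -11-, 0001, 1--0, 1-1-, 11--

0001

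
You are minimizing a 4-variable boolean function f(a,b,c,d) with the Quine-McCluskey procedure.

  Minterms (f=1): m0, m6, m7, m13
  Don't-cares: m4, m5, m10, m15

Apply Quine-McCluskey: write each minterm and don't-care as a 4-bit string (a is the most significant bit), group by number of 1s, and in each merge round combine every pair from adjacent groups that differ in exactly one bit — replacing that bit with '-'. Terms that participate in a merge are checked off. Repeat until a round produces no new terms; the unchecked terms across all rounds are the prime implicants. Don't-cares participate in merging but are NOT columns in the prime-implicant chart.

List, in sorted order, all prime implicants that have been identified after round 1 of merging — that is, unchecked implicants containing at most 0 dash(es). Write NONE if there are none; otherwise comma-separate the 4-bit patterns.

size-2^0 implicants → 0000(✓)  0100(✓)  0101(✓)  0110(✓)  0111(✓)  1010  1101(✓)  1111(✓)
size-2^1 implicants → -101(✓)  -111(✓)  0-00  01-0(✓)  01-1(✓)  010-(✓)  011-(✓)  11-1(✓)
size-2^2 implicants → -1-1  01--
Unchecked terms (primes): -1-1, 0-00, 01--, 1010

1010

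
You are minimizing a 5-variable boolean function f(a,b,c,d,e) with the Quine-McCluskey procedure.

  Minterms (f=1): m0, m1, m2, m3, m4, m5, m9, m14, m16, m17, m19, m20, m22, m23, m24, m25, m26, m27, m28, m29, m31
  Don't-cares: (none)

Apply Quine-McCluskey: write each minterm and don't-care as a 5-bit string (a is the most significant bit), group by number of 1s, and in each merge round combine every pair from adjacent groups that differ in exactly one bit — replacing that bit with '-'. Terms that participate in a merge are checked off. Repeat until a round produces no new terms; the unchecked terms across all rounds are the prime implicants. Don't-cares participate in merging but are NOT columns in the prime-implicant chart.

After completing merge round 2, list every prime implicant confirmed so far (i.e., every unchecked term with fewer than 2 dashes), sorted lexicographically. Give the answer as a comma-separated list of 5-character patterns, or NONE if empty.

01110, 101-0, 1011-

size-2^0 implicants → 00000(✓)  00001(✓)  00010(✓)  00011(✓)  00100(✓)  00101(✓)  01001(✓)  01110  10000(✓)  10001(✓)  10011(✓)  10100(✓)  10110(✓)  10111(✓)  11000(✓)  11001(✓)  11010(✓)  11011(✓)  11100(✓)  11101(✓)  11111(✓)
size-2^1 implicants → -0000(✓)  -0001(✓)  -0011(✓)  -0100(✓)  -1001(✓)  0-001(✓)  00-00(✓)  00-01(✓)  000-0(✓)  000-1(✓)  0000-(✓)  0001-(✓)  0010-(✓)  1-000(✓)  1-001(✓)  1-011(✓)  1-100(✓)  1-111(✓)  10-00(✓)  10-11(✓)  100-1(✓)  1000-(✓)  101-0  1011-  11-00(✓)  11-01(✓)  11-11(✓)  110-0(✓)  110-1(✓)  1100-(✓)  1101-(✓)  111-1(✓)  1110-(✓)
size-2^2 implicants → --001  -0-00  -00-1  -000-  00-0-  000--  1--00  1--11  1-0-1  1-00-  11--1  11-0-  110--
Unchecked terms (primes): --001, -0-00, -00-1, -000-, 00-0-, 000--, 01110, 1--00, 1--11, 1-0-1, 1-00-, 101-0, 1011-, 11--1, 11-0-, 110--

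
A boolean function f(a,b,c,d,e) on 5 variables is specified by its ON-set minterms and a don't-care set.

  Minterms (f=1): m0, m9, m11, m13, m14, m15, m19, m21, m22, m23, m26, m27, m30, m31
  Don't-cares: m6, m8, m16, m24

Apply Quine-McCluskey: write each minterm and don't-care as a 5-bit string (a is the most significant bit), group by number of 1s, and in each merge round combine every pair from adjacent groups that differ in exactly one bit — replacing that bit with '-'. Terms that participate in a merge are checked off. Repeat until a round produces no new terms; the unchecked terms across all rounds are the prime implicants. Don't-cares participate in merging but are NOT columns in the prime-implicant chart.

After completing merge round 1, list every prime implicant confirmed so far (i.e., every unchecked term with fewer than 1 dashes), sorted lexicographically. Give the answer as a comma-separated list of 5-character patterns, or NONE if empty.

size-2^0 implicants → 00000(✓)  00110(✓)  01000(✓)  01001(✓)  01011(✓)  01101(✓)  01110(✓)  01111(✓)  10000(✓)  10011(✓)  10101(✓)  10110(✓)  10111(✓)  11000(✓)  11010(✓)  11011(✓)  11110(✓)  11111(✓)
size-2^1 implicants → -0000(✓)  -0110(✓)  -1000(✓)  -1011(✓)  -1110(✓)  -1111(✓)  0-000(✓)  0-110(✓)  01-01(✓)  01-11(✓)  010-1(✓)  0100-  011-1(✓)  0111-(✓)  1-000(✓)  1-011(✓)  1-110(✓)  1-111(✓)  10-11(✓)  101-1  1011-(✓)  11-10(✓)  11-11(✓)  110-0  1101-(✓)  1111-(✓)
size-2^2 implicants → --000  --110  -1-11  -111-  01--1  1--11  1-11-  11-1-
Unchecked terms (primes): --000, --110, -1-11, -111-, 01--1, 0100-, 1--11, 1-11-, 101-1, 11-1-, 110-0

NONE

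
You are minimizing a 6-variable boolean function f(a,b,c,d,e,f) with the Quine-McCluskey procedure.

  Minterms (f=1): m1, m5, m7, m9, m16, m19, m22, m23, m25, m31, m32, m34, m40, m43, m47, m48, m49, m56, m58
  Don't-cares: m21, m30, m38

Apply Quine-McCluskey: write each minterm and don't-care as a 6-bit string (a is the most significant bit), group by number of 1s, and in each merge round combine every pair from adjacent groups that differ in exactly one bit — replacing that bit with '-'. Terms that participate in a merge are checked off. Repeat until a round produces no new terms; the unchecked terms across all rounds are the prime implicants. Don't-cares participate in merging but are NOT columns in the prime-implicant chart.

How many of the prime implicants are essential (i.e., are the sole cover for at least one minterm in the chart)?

9

[col 0] 000001*, 000101*, 000111*, 001001*, 010000*, 010011*, 010101*, 010110*, 010111*, 011001*, 011110*, 011111*, 100000*, 100010*, 100110*, 101000*, 101011*, 101111*, 110000*, 110001*, 111000*, 111010*
[col 1] -10000, 0-0101*, 0-0111*, 0-1001, 00-001, 000-01, 0001-1*, 01-110*, 01-111*, 010-11, 0101-1*, 01011-*, 01111-*, 1-0000*, 1-1000*, 10-000*, 100-10, 1000-0, 101-11, 11-000*, 11000-, 1110-0
[col 2] 0-01-1, 01-11-, 1--000
Prime implicants: -10000, 0-01-1, 0-1001, 00-001, 000-01, 01-11-, 010-11, 1--000, 100-10, 1000-0, 101-11, 11000-, 1110-0
PI chart (minterm → PIs covering it):
  1 | 00-001,000-01
  5 | 0-01-1,000-01
  7 | 0-01-1  (sole → essential)
  9 | 0-1001,00-001
  16 | -10000  (sole → essential)
  19 | 010-11  (sole → essential)
  22 | 01-11-  (sole → essential)
  23 | 0-01-1,01-11-,010-11
  25 | 0-1001  (sole → essential)
  31 | 01-11-  (sole → essential)
  32 | 1--000,1000-0
  34 | 100-10,1000-0
  40 | 1--000  (sole → essential)
  43 | 101-11  (sole → essential)
  47 | 101-11  (sole → essential)
  48 | -10000,1--000,11000-
  49 | 11000-  (sole → essential)
  56 | 1--000,1110-0
  58 | 1110-0  (sole → essential)
Essential prime implicants: -10000, 0-01-1, 0-1001, 01-11-, 010-11, 1--000, 101-11, 11000-, 1110-0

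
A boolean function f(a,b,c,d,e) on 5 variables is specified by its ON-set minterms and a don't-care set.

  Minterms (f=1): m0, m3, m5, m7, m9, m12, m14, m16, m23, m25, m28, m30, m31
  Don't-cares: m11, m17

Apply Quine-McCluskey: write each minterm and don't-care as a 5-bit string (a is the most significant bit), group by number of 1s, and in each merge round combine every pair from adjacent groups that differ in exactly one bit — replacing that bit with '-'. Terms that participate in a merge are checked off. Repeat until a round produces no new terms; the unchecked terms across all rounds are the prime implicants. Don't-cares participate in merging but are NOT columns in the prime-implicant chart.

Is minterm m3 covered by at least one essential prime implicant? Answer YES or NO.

Round 0: 00000✓ 00011✓ 00101✓ 00111✓ 01001✓ 01011✓ 01100✓ 01110✓ 10000✓ 10001✓ 10111✓ 11001✓ 11100✓ 11110✓ 11111✓
Round 1: -0000 -0111 -1001 -1100✓ -1110✓ 0-011 00-11 001-1 010-1 011-0✓ 1-001 1-111 1000- 111-0✓ 1111-
Round 2: -11-0
PIs = {-0000, -0111, -1001, -11-0, 0-011, 00-11, 001-1, 010-1, 1-001, 1-111, 1000-, 1111-}
Coverage chart:
  m0: -0000 ←essential
  m3: 0-011,00-11
  m5: 001-1 ←essential
  m7: -0111,00-11,001-1
  m9: -1001,010-1
  m12: -11-0 ←essential
  m14: -11-0 ←essential
  m16: -0000,1000-
  m23: -0111,1-111
  m25: -1001,1-001
  m28: -11-0 ←essential
  m30: -11-0,1111-
  m31: 1-111,1111-
Essential: -0000, -11-0, 001-1

NO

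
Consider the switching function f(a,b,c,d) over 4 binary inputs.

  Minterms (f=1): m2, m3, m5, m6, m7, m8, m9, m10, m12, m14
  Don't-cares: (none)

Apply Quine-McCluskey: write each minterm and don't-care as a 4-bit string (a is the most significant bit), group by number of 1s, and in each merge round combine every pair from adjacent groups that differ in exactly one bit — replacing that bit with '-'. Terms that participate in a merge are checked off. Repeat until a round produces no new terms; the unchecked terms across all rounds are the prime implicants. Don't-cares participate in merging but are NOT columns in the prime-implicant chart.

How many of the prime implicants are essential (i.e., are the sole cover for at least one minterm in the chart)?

Round 0: 0010✓ 0011✓ 0101✓ 0110✓ 0111✓ 1000✓ 1001✓ 1010✓ 1100✓ 1110✓
Round 1: -010✓ -110✓ 0-10✓ 0-11✓ 001-✓ 01-1 011-✓ 1-00✓ 1-10✓ 10-0✓ 100- 11-0✓
Round 2: --10 0-1- 1--0
PIs = {--10, 0-1-, 01-1, 1--0, 100-}
Coverage chart:
  m2: --10,0-1-
  m3: 0-1- ←essential
  m5: 01-1 ←essential
  m6: --10,0-1-
  m7: 0-1-,01-1
  m8: 1--0,100-
  m9: 100- ←essential
  m10: --10,1--0
  m12: 1--0 ←essential
  m14: --10,1--0
Essential: 0-1-, 01-1, 1--0, 100-

4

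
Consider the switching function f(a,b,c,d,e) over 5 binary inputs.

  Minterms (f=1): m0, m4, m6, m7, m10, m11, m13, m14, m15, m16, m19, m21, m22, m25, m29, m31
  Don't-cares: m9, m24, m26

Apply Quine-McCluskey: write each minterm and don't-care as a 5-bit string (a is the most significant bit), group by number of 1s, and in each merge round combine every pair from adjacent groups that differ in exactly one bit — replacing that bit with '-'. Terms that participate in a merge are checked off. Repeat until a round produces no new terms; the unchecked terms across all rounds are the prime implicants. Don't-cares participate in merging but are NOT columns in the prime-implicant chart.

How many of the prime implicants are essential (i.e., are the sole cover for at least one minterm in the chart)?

Round 0: 00000✓ 00100✓ 00110✓ 00111✓ 01001✓ 01010✓ 01011✓ 01101✓ 01110✓ 01111✓ 10000✓ 10011 10101✓ 10110✓ 11000✓ 11001✓ 11010✓ 11101✓ 11111✓
Round 1: -0000 -0110 -1001✓ -1010 -1101✓ -1111✓ 0-110✓ 0-111✓ 00-00 001-0 0011-✓ 01-01✓ 01-10✓ 01-11✓ 010-1✓ 0101-✓ 011-1✓ 0111-✓ 1-000 1-101 11-01✓ 110-0 1100- 111-1✓
Round 2: -1-01 -11-1 0-11- 01--1 01-1-
PIs = {-0000, -0110, -1-01, -1010, -11-1, 0-11-, 00-00, 001-0, 01--1, 01-1-, 1-000, 1-101, 10011, 110-0, 1100-}
Coverage chart:
  m0: -0000,00-00
  m4: 00-00,001-0
  m6: -0110,0-11-,001-0
  m7: 0-11- ←essential
  m10: -1010,01-1-
  m11: 01--1,01-1-
  m13: -1-01,-11-1,01--1
  m14: 0-11-,01-1-
  m15: -11-1,0-11-,01--1,01-1-
  m16: -0000,1-000
  m19: 10011 ←essential
  m21: 1-101 ←essential
  m22: -0110 ←essential
  m25: -1-01,1100-
  m29: -1-01,-11-1,1-101
  m31: -11-1 ←essential
Essential: -0110, -11-1, 0-11-, 1-101, 10011

5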